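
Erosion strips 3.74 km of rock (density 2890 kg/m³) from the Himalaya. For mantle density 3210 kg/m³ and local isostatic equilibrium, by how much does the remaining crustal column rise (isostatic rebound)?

Unloading: uplift u = e ρ_c/ρ_m = 3.74 km × 2890/3210 = 3.37 km.

3.37 km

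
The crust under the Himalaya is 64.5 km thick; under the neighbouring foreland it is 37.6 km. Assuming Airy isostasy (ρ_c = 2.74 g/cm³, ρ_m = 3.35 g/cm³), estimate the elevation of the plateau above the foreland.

Excess crust Δ = 64.5 km − 37.6 km = 26.9 km, split between elevation h and root r with h + r = Δ.
Airy balance ρ_c h = (ρ_m − ρ_c) r gives r = h ρ_c/(ρ_m − ρ_c), so h (1 + ρ_c/(ρ_m − ρ_c)) = Δ, i.e. h = Δ (ρ_m − ρ_c)/ρ_m.
h = 26.9 km × 0.61/3.35 = 4.9 km.

4.9 km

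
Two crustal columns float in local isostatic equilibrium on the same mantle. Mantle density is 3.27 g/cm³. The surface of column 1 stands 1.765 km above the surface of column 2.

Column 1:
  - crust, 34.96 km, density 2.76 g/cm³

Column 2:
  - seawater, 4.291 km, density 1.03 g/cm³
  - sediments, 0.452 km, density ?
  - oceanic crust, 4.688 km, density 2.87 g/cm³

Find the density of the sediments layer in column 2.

Take the compensation level at the base of the deeper column (depth z_c below the surface of column 1) and equate Σ ρ_i t_i down to z_c; mantle fills any gap and the z_c terms cancel.
Column 1: 34.96×2.76 + (z_c − 34.96)×3.27
Column 2: 1.765×0 + 4.291×1.03 + 0.452×ρ + 4.688×2.87 + (z_c − 1.765 − 9.431)×3.27
The z_c×3.27 term appears on both sides and cancels. Collect the known terms of each column as K = Σ(ρt)_known − 3.27 × (depth of known layers): K_1 = 96.4896 − 3.27×34.96 = −17.8296; K_2 = 17.87429 − 3.27×(1.765 + 9.431) = −18.73663.
Balance: K_1 = K_2 + 0.452×ρ, so ρ = (K_1 − K_2)/0.452 = 0.90703/0.452 = 2.01 g/cm³.

2.01 g/cm³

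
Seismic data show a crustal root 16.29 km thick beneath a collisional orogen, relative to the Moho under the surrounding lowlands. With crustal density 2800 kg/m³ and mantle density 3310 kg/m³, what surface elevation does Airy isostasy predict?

2.97 km

Isostatic balance requires: ρ_c h = (ρ_m − ρ_c) r.
h = r (ρ_m − ρ_c) / ρ_c = 16.29 km × (3310 − 2800) / 2800 = 2.97 km.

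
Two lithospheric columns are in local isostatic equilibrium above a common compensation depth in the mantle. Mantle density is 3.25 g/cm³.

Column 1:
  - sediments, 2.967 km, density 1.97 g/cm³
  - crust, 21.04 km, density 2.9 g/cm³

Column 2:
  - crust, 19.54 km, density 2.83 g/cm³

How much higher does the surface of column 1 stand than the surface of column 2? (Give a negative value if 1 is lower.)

0.909 km

For any compensation level in the mantle, the mantle terms cancel and isostasy reduces to e = (Σt_1 − Σt_2) − (Σ(ρt)_1 − Σ(ρt)_2) / ρ_m.
Σt_1 = 24.007 km; Σt_2 = 19.54 km; Σ(ρt)_1 = 66.86099; Σ(ρt)_2 = 55.2982 (in km·g/cm³).
e = (24.007 − 19.54) − (66.86099 − 55.2982) / 3.25 = 0.909 km.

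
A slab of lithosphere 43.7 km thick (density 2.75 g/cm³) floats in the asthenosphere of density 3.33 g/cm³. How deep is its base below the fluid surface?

36.1 km

Draft d = t ρ_obj/ρ_fluid = 43.7 km × 2.75/3.33 = 36.1 km.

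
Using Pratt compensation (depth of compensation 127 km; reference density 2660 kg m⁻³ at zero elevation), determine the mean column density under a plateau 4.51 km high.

Pratt balance: ρ_ref D = ρ (D + h).
ρ = ρ_ref D/(D + h) = 2660 × 127 km/(127 km + 4.51 km) = 2570 kg m⁻³.

2570 kg m⁻³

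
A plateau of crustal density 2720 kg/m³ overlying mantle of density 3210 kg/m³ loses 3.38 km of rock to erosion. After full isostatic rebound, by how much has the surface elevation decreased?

0.516 km

Rebound u = e ρ_c/ρ_m = 3.38 km × 2720/3210 = 2.864 km.
Net surface drop = e − u = 3.38 km − 2.864 km = e (ρ_m − ρ_c)/ρ_m = 0.516 km.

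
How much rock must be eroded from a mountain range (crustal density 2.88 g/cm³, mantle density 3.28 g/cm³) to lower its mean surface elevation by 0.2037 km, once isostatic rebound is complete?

1.67 km

Net drop Δ = e − u = e − e ρ_c/ρ_m = e (ρ_m − ρ_c)/ρ_m.
e = Δ ρ_m/(ρ_m − ρ_c) = 0.2037 km × 3.28/0.4 = 1.67 km.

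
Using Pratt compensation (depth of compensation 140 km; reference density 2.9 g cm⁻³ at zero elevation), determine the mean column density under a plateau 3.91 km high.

Pratt balance: ρ_ref D = ρ (D + h).
ρ = ρ_ref D/(D + h) = 2.9 × 140 km/(140 km + 3.91 km) = 2.82 g cm⁻³.

2.82 g cm⁻³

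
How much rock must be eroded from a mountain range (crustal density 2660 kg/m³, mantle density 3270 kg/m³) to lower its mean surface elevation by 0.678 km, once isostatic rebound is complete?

Net drop Δ = e − u = e − e ρ_c/ρ_m = e (ρ_m − ρ_c)/ρ_m.
e = Δ ρ_m/(ρ_m − ρ_c) = 0.678 km × 3270/610 = 3.63 km.

3.63 km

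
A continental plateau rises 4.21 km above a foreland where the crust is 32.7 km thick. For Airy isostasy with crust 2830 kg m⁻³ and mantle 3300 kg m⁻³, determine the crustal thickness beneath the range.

62.3 km

Root depth r = h ρ_c / (ρ_m − ρ_c) = 4.21 km × 2830 / 470 = 25.35 km.
Total thickness = T + h + r = 32.7 km + 4.21 km + 25.35 km = 62.3 km.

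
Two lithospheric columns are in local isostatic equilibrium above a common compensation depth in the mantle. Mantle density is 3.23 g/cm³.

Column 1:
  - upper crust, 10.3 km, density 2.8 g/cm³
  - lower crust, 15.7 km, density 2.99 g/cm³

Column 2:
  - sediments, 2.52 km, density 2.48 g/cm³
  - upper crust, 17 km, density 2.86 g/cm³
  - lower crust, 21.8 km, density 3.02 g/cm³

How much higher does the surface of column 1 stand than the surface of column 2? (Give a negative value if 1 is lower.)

For any compensation level in the mantle, the mantle terms cancel and isostasy reduces to e = (Σt_1 − Σt_2) − (Σ(ρt)_1 − Σ(ρt)_2) / ρ_m.
Σt_1 = 26 km; Σt_2 = 41.32 km; Σ(ρt)_1 = 75.783; Σ(ρt)_2 = 120.7056 (in km·g/cm³).
e = (26 − 41.32) − (75.783 − 120.7056) / 3.23 = −1.41 km.

−1.41 km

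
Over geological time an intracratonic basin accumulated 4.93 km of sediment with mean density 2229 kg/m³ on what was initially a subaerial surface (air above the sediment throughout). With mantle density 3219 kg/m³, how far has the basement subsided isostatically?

Subaerial load: s = t ρ_sed / ρ_m = 4.93 km × 2229/3219 = 3.41 km.

3.41 km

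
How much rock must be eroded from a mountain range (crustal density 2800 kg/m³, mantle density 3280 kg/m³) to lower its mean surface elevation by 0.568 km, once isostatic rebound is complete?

Net drop Δ = e − u = e − e ρ_c/ρ_m = e (ρ_m − ρ_c)/ρ_m.
e = Δ ρ_m/(ρ_m − ρ_c) = 0.568 km × 3280/480 = 3.88 km.

3.88 km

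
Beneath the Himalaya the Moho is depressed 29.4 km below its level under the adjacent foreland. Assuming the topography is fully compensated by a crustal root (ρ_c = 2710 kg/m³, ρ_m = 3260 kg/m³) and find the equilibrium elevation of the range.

5.97 km

Balancing pressure at the compensation depth: ρ_c h = (ρ_m − ρ_c) r.
h = r (ρ_m − ρ_c) / ρ_c = 29.4 km × (3260 − 2710) / 2710 = 5.97 km.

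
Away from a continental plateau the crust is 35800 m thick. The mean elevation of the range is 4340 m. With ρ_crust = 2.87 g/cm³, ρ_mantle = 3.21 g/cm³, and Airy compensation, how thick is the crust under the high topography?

76800 m

Root depth r = h ρ_c / (ρ_m − ρ_c) = 4340 m × 2.87 / 0.34 = 36630 m.
Total thickness = T + h + r = 35800 m + 4340 m + 36630 m = 76800 m.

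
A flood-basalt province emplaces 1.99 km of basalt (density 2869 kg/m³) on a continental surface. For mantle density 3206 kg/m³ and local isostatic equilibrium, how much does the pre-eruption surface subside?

1.78 km

Subaerial loading: s = t ρ_load / ρ_m.
s = 1.99 km × 2869/3206 = 1.78 km.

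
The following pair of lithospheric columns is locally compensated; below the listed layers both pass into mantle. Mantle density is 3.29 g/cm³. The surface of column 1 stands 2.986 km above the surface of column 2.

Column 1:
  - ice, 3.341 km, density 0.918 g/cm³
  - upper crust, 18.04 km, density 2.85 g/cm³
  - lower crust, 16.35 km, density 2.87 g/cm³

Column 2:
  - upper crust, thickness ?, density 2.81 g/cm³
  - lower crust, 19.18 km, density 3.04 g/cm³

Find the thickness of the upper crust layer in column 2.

Take the compensation level at the base of the deeper column (depth z_c below the surface of column 1) and equate Σ ρ_i t_i down to z_c; mantle fills any gap and the z_c terms cancel.
Column 1: 3.341×0.918 + 18.04×2.85 + 16.35×2.87 + (z_c − 37.731)×3.29
Column 2: 2.986×0 + x×2.81 + 19.18×3.04 + (z_c − 2.986 − 19.18 − x)×3.29
The z_c×3.29 term appears on both sides and cancels. Collect the known terms of each column as K = Σ(ρt)_known − 3.29 × (depth of known layers): K_1 = 101.405538 − 3.29×37.731 = −22.729452; K_2 = 58.3072 − 3.29×(2.986 + 19.18) = −14.61894.
Balance: K_1 = K_2 − x×(3.29 − 2.81), so x = (K_2 − K_1)/(3.29 − 2.81) = 8.11051/0.48 = 16.9 km.

16.9 km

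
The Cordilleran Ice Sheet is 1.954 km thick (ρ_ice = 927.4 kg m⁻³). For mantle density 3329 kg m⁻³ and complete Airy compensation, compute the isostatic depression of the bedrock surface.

For local isostatic compensation: the ice load ρ_ice t is balanced by mantle displaced below, ρ_m s.
s = t ρ_ice / ρ_m = 1.954 km × 927.4/3329 = 0.544 km.

0.544 km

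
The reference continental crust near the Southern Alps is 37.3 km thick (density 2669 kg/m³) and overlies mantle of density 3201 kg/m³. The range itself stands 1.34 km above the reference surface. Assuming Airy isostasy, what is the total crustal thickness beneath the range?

Root depth r = h ρ_c / (ρ_m − ρ_c) = 1.34 km × 2669 / 532 = 6.723 km.
Total thickness = T + h + r = 37.3 km + 1.34 km + 6.723 km = 45.4 km.

45.4 km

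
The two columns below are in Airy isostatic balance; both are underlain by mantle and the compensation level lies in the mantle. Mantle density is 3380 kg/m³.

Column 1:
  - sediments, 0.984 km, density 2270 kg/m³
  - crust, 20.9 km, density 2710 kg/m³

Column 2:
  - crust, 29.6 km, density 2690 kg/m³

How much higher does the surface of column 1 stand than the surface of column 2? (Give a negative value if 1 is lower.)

For any compensation level in the mantle, the mantle terms cancel and isostasy reduces to e = (Σt_1 − Σt_2) − (Σ(ρt)_1 − Σ(ρt)_2) / ρ_m.
Σt_1 = 21.884 km; Σt_2 = 29.6 km; Σ(ρt)_1 = 58872.68; Σ(ρt)_2 = 79624 (in km·kg/m³).
e = (21.884 − 29.6) − (58872.68 − 79624) / 3380 = −1.58 km.

−1.58 km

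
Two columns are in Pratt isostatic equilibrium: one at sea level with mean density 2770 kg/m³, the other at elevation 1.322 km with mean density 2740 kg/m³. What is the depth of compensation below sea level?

121 km

ρ_ref D = ρ (D + h) → D (ρ_ref − ρ) = ρ h.
D = ρ h/(ρ_ref − ρ) = 2740 × 1.322 km/(2770 − 2740) = 121 km.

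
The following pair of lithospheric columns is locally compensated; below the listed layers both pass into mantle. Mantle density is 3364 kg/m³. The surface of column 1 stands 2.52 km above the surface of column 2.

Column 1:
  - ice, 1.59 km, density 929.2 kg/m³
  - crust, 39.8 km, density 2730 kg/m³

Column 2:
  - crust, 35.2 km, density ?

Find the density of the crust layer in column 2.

Take the compensation level at the base of the deeper column (depth z_c below the surface of column 1) and equate Σ ρ_i t_i down to z_c; mantle fills any gap and the z_c terms cancel.
Column 1: 1.59×929.2 + 39.8×2730 + (z_c − 41.39)×3364
Column 2: 2.52×0 + 35.2×ρ + (z_c − 2.52 − 35.2)×3364
The z_c×3364 term appears on both sides and cancels. Collect the known terms of each column as K = Σ(ρt)_known − 3364 × (depth of known layers): K_1 = 110131.428 − 3364×41.39 = −29104.532; K_2 = 0 − 3364×(2.52 + 35.2) = −126890.08.
Balance: K_1 = K_2 + 35.2×ρ, so ρ = (K_1 − K_2)/35.2 = 97785.5/35.2 = 2780 kg/m³.

2780 kg/m³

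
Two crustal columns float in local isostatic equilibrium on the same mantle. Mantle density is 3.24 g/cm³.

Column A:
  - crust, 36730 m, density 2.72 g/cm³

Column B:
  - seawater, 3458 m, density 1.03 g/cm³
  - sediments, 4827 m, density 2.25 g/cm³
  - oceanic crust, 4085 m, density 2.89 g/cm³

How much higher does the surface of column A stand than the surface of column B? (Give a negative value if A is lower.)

1620 m

For any compensation level in the mantle, the mantle terms cancel and isostasy reduces to e = (Σt_A − Σt_B) − (Σ(ρt)_A − Σ(ρt)_B) / ρ_m.
Σt_A = 36730 m; Σt_B = 12370 m; Σ(ρt)_A = 99905.6; Σ(ρt)_B = 26228.14 (in m·g/cm³).
e = (36730 − 12370) − (99905.6 − 26228.14) / 3.24 = 1620 m.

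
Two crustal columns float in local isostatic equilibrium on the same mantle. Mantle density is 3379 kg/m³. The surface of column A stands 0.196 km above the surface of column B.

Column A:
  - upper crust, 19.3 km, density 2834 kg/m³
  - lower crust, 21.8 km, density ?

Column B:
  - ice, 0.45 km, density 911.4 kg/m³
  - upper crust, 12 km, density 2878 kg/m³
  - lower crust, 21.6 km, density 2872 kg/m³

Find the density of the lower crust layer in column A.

Take the compensation level at the base of the deeper column (depth z_c below the surface of column A) and equate Σ ρ_i t_i down to z_c; mantle fills any gap and the z_c terms cancel.
Column A: 19.3×2834 + 21.8×ρ + (z_c − 41.1)×3379
Column B: 0.196×0 + 0.45×911.4 + 12×2878 + 21.6×2872 + (z_c − 0.196 − 34.05)×3379
The z_c×3379 term appears on both sides and cancels. Collect the known terms of each column as K = Σ(ρt)_known − 3379 × (depth of known layers): K_A = 54696.2 − 3379×41.1 = −84180.7; K_B = 96981.33 − 3379×(0.196 + 34.05) = −18735.904.
Balance: K_A + 21.8×ρ = K_B, so ρ = (K_B − K_A)/21.8 = 65444.8/21.8 = 3000 kg/m³.

3000 kg/m³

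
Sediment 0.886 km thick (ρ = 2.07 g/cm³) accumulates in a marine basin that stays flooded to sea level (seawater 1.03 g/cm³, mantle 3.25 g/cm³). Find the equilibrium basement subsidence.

0.415 km

Submarine loading: the sediment displaces seawater, and the subsidence is in turn flooded, so s (ρ_m − ρ_w) = t (ρ_sed − ρ_w).
s = 0.886 km × (2.07 − 1.03) / (3.25 − 1.03) = 0.415 km.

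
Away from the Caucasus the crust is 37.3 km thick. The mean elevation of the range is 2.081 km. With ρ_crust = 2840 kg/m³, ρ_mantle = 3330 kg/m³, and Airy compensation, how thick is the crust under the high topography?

Root depth r = h ρ_c / (ρ_m − ρ_c) = 2.081 km × 2840 / 490 = 12.06 km.
Total thickness = T + h + r = 37.3 km + 2.081 km + 12.06 km = 51.4 km.

51.4 km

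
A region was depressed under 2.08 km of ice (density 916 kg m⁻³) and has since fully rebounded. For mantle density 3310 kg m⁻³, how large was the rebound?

Removing the load lets mantle flow back in; uplift u satisfies ρ_ice t = ρ_m u.
u = t ρ_ice/ρ_m = 2.08 km × 916/3310 = 0.576 km.

0.576 km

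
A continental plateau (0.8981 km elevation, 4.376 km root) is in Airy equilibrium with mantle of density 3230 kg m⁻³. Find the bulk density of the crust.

ρ_c h = (ρ_m − ρ_c) r → ρ_c (h + r) = ρ_m r → ρ_c = ρ_m r / (h + r).
ρ_c = 3230 × 4.376 km / (0.8981 km + 4.376 km) = 2680 kg m⁻³.

2680 kg m⁻³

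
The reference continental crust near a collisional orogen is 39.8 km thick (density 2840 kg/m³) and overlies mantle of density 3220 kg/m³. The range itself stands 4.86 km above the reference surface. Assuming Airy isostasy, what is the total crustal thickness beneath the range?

Root depth r = h ρ_c / (ρ_m − ρ_c) = 4.86 km × 2840 / 380 = 36.32 km.
Total thickness = T + h + r = 39.8 km + 4.86 km + 36.32 km = 81 km.

81 km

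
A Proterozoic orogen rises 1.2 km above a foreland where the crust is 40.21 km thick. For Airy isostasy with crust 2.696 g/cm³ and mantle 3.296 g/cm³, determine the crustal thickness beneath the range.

46.8 km

Root depth r = h ρ_c / (ρ_m − ρ_c) = 1.2 km × 2.696 / 0.6 = 5.392 km.
Total thickness = T + h + r = 40.21 km + 1.2 km + 5.392 km = 46.8 km.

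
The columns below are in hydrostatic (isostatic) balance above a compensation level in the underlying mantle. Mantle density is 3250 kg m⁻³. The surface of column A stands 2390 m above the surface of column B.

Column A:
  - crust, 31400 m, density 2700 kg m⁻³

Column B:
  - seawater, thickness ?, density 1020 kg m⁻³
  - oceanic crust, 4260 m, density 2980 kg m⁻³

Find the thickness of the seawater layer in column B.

3750 m

Take the compensation level at the base of the deeper column (depth z_c below the surface of column A) and equate Σ ρ_i t_i down to z_c; mantle fills any gap and the z_c terms cancel.
Column A: 31400×2700 + (z_c − 31400)×3250
Column B: 2390×0 + x×1020 + 4260×2980 + (z_c − 2390 − 4260 − x)×3250
The z_c×3250 term appears on both sides and cancels. Collect the known terms of each column as K = Σ(ρt)_known − 3250 × (depth of known layers): K_A = 84780000 − 3250×31400 = −17270000; K_B = 12694800 − 3250×(2390 + 4260) = −8917700.
Balance: K_A = K_B − x×(3250 − 1020), so x = (K_B − K_A)/(3250 − 1020) = 8352300/2230 = 3750 m.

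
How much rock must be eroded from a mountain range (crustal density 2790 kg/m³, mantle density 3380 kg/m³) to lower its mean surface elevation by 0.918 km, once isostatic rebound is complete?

5.26 km

Net drop Δ = e − u = e − e ρ_c/ρ_m = e (ρ_m − ρ_c)/ρ_m.
e = Δ ρ_m/(ρ_m − ρ_c) = 0.918 km × 3380/590 = 5.26 km.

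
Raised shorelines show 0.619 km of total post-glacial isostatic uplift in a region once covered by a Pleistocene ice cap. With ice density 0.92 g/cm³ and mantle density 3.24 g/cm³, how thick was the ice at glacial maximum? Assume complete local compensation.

2.18 km

u = t ρ_ice/ρ_m → t = u ρ_m/ρ_ice = 0.619 km × 3.24/0.92 = 2.18 km.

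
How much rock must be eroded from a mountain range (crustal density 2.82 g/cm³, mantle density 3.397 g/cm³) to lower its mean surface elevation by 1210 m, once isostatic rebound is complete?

7120 m

Net drop Δ = e − u = e − e ρ_c/ρ_m = e (ρ_m − ρ_c)/ρ_m.
e = Δ ρ_m/(ρ_m − ρ_c) = 1210 m × 3.397/0.577 = 7120 m.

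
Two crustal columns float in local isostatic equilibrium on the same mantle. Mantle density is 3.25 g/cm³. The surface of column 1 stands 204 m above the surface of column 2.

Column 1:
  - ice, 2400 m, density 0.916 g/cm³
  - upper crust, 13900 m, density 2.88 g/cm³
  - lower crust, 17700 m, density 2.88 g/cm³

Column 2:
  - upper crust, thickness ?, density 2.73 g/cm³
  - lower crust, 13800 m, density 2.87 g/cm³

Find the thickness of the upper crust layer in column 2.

Take the compensation level at the base of the deeper column (depth z_c below the surface of column 1) and equate Σ ρ_i t_i down to z_c; mantle fills any gap and the z_c terms cancel.
Column 1: 2400×0.916 + 13900×2.88 + 17700×2.88 + (z_c − 34000)×3.25
Column 2: 204×0 + x×2.73 + 13800×2.87 + (z_c − 204 − 13800 − x)×3.25
The z_c×3.25 term appears on both sides and cancels. Collect the known terms of each column as K = Σ(ρt)_known − 3.25 × (depth of known layers): K_1 = 93206.4 − 3.25×34000 = −17293.6; K_2 = 39606 − 3.25×(204 + 13800) = −5907.
Balance: K_1 = K_2 − x×(3.25 − 2.73), so x = (K_2 − K_1)/(3.25 − 2.73) = 11386.6/0.52 = 21900 m.

21900 m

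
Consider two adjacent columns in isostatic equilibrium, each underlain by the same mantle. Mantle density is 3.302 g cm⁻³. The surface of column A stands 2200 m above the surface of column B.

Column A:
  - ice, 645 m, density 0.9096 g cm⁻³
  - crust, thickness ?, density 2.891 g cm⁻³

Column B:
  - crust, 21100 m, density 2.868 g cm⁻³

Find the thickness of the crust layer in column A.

36200 m

Take the compensation level at the base of the deeper column (depth z_c below the surface of column A) and equate Σ ρ_i t_i down to z_c; mantle fills any gap and the z_c terms cancel.
Column A: 645×0.9096 + x×2.891 + (z_c − 645 − x)×3.302
Column B: 2200×0 + 21100×2.868 + (z_c − 2200 − 21100)×3.302
The z_c×3.302 term appears on both sides and cancels. Collect the known terms of each column as K = Σ(ρt)_known − 3.302 × (depth of known layers): K_A = 586.692 − 3.302×645 = −1543.098; K_B = 60514.8 − 3.302×(2200 + 21100) = −16421.8.
Balance: K_A − x×(3.302 − 2.891) = K_B, so x = (K_A − K_B)/(3.302 − 2.891) = 14878.7/0.411 = 36200 m.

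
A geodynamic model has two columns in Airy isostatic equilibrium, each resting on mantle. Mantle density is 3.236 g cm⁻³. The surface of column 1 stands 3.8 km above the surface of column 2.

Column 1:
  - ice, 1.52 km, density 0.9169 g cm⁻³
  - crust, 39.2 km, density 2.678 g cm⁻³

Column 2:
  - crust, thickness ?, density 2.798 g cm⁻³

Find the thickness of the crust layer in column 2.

29.9 km

Take the compensation level at the base of the deeper column (depth z_c below the surface of column 1) and equate Σ ρ_i t_i down to z_c; mantle fills any gap and the z_c terms cancel.
Column 1: 1.52×0.9169 + 39.2×2.678 + (z_c − 40.72)×3.236
Column 2: 3.8×0 + x×2.798 + (z_c − 3.8 − 0 − x)×3.236
The z_c×3.236 term appears on both sides and cancels. Collect the known terms of each column as K = Σ(ρt)_known − 3.236 × (depth of known layers): K_1 = 106.371288 − 3.236×40.72 = −25.398632; K_2 = 0 − 3.236×(3.8 + 0) = −12.2968.
Balance: K_1 = K_2 − x×(3.236 − 2.798), so x = (K_2 − K_1)/(3.236 − 2.798) = 13.1018/0.438 = 29.9 km.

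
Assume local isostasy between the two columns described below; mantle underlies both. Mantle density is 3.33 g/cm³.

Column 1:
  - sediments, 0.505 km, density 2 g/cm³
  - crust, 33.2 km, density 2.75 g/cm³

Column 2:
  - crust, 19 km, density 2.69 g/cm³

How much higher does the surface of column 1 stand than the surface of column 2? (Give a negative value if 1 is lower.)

2.33 km

For any compensation level in the mantle, the mantle terms cancel and isostasy reduces to e = (Σt_1 − Σt_2) − (Σ(ρt)_1 − Σ(ρt)_2) / ρ_m.
Σt_1 = 33.705 km; Σt_2 = 19 km; Σ(ρt)_1 = 92.31; Σ(ρt)_2 = 51.11 (in km·g/cm³).
e = (33.705 − 19) − (92.31 − 51.11) / 3.33 = 2.33 km.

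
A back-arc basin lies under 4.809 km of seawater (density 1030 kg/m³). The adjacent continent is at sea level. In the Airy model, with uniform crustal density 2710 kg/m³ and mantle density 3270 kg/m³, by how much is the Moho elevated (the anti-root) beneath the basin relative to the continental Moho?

14.4 km

In Airy isostatic equilibrium: replacing crust with seawater at the top is compensated by replacing crust with mantle at the base: d (ρ_c − ρ_w) = a (ρ_m − ρ_c).
a = d (ρ_c − ρ_w)/(ρ_m − ρ_c) = 4.809 km × 1680/560 = 14.4 km.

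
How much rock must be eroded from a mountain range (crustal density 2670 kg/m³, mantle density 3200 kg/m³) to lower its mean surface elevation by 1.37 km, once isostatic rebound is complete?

Net drop Δ = e − u = e − e ρ_c/ρ_m = e (ρ_m − ρ_c)/ρ_m.
e = Δ ρ_m/(ρ_m − ρ_c) = 1.37 km × 3200/530 = 8.27 km.

8.27 km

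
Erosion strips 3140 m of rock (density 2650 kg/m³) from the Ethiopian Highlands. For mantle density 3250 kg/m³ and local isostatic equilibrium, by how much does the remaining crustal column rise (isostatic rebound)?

Unloading: uplift u = e ρ_c/ρ_m = 3140 m × 2650/3250 = 2560 m.

2560 m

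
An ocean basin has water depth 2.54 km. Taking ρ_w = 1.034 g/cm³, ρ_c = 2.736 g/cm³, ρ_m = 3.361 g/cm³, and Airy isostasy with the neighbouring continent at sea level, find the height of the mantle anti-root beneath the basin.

6.92 km

Isostatic balance requires: replacing crust with seawater at the top is compensated by replacing crust with mantle at the base: d (ρ_c − ρ_w) = a (ρ_m − ρ_c).
a = d (ρ_c − ρ_w)/(ρ_m − ρ_c) = 2.54 km × 1.702/0.625 = 6.92 km.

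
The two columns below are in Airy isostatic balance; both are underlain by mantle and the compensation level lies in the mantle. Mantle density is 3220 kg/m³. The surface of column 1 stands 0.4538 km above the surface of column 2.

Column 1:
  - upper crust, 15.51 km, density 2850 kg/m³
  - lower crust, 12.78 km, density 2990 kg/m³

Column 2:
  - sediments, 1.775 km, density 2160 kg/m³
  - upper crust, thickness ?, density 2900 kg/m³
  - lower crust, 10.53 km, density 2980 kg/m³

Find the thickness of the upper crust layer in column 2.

Take the compensation level at the base of the deeper column (depth z_c below the surface of column 1) and equate Σ ρ_i t_i down to z_c; mantle fills any gap and the z_c terms cancel.
Column 1: 15.51×2850 + 12.78×2990 + (z_c − 28.29)×3220
Column 2: 0.4538×0 + 1.775×2160 + x×2900 + 10.53×2980 + (z_c − 0.4538 − 12.305 − x)×3220
The z_c×3220 term appears on both sides and cancels. Collect the known terms of each column as K = Σ(ρt)_known − 3220 × (depth of known layers): K_1 = 82415.7 − 3220×28.29 = −8678.1; K_2 = 35213.4 − 3220×(0.4538 + 12.305) = −5869.936.
Balance: K_1 = K_2 − x×(3220 − 2900), so x = (K_2 − K_1)/(3220 − 2900) = 2808.16/320 = 8.78 km.

8.78 km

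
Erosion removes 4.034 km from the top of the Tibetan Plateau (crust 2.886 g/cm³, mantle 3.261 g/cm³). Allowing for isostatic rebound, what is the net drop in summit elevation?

Rebound u = e ρ_c/ρ_m = 4.034 km × 2.886/3.261 = 3.57 km.
Net surface drop = e − u = 4.034 km − 3.57 km = e (ρ_m − ρ_c)/ρ_m = 0.464 km.

0.464 km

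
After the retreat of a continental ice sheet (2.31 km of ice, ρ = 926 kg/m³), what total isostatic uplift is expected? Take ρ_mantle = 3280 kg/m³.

Removing the load lets mantle flow back in; uplift u satisfies ρ_ice t = ρ_m u.
u = t ρ_ice/ρ_m = 2.31 km × 926/3280 = 0.652 km.

0.652 km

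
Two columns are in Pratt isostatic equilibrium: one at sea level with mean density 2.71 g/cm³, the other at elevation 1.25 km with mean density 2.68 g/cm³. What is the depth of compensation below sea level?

112 km

ρ_ref D = ρ (D + h) → D (ρ_ref − ρ) = ρ h.
D = ρ h/(ρ_ref − ρ) = 2.68 × 1.25 km/(2.71 − 2.68) = 112 km.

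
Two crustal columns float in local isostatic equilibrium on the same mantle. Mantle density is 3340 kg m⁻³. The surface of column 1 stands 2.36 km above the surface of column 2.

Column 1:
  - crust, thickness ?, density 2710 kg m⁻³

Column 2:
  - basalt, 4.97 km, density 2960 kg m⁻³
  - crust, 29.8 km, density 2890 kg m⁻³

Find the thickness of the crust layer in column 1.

Take the compensation level at the base of the deeper column (depth z_c below the surface of column 1) and equate Σ ρ_i t_i down to z_c; mantle fills any gap and the z_c terms cancel.
Column 1: x×2710 + (z_c − 0 − x)×3340
Column 2: 2.36×0 + 4.97×2960 + 29.8×2890 + (z_c − 2.36 − 34.77)×3340
The z_c×3340 term appears on both sides and cancels. Collect the known terms of each column as K = Σ(ρt)_known − 3340 × (depth of known layers): K_1 = 0 − 3340×0 = 0; K_2 = 100833.2 − 3340×(2.36 + 34.77) = −23181.
Balance: K_1 − x×(3340 − 2710) = K_2, so x = (K_1 − K_2)/(3340 − 2710) = 23181/630 = 36.8 km.

36.8 km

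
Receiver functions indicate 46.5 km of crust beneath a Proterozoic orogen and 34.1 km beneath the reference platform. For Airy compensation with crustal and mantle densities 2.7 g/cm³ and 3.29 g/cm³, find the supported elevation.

2.22 km

Excess crust Δ = 46.5 km − 34.1 km = 12.4 km, split between elevation h and root r with h + r = Δ.
Airy balance ρ_c h = (ρ_m − ρ_c) r gives r = h ρ_c/(ρ_m − ρ_c), so h (1 + ρ_c/(ρ_m − ρ_c)) = Δ, i.e. h = Δ (ρ_m − ρ_c)/ρ_m.
h = 12.4 km × 0.59/3.29 = 2.22 km.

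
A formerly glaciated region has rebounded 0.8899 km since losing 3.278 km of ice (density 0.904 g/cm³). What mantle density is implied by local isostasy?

3.33 g/cm³

ρ_m = ρ_ice t / u = 0.904 × 3.278 km/0.8899 km = 3.33 g/cm³.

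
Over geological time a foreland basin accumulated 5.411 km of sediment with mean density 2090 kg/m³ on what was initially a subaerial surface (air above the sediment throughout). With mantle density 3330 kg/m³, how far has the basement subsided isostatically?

Subaerial load: s = t ρ_sed / ρ_m = 5.411 km × 2090/3330 = 3.4 km.

3.4 km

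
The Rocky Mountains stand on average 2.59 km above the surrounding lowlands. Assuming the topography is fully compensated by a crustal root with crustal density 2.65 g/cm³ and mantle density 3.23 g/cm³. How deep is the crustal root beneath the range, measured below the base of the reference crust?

For local isostatic compensation: the weight of the topography is balanced by the buoyancy of the root, ρ_c h = (ρ_m − ρ_c) r.
r = h · ρ_c / (ρ_m − ρ_c) = 2.59 km × 2.65 / (3.23 − 2.65) = 11.8 km.

11.8 km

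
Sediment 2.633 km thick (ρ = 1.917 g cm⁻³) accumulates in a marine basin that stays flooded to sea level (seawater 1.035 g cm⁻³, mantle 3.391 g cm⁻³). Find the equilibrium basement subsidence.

Submarine loading: the sediment displaces seawater, and the subsidence is in turn flooded, so s (ρ_m − ρ_w) = t (ρ_sed − ρ_w).
s = 2.633 km × (1.917 − 1.035) / (3.391 − 1.035) = 0.986 km.

0.986 km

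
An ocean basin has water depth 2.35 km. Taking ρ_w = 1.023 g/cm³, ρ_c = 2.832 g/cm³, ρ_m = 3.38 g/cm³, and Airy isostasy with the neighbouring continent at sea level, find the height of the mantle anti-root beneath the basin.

In Airy isostatic equilibrium: replacing crust with seawater at the top is compensated by replacing crust with mantle at the base: d (ρ_c − ρ_w) = a (ρ_m − ρ_c).
a = d (ρ_c − ρ_w)/(ρ_m − ρ_c) = 2.35 km × 1.809/0.548 = 7.76 km.

7.76 km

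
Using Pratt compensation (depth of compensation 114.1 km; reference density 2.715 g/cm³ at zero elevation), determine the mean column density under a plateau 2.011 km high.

Pratt balance: ρ_ref D = ρ (D + h).
ρ = ρ_ref D/(D + h) = 2.715 × 114.1 km/(114.1 km + 2.011 km) = 2.67 g/cm³.

2.67 g/cm³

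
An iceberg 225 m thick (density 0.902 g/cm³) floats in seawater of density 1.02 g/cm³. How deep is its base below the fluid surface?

Draft d = t ρ_obj/ρ_fluid = 225 m × 0.902/1.02 = 199 m.

199 m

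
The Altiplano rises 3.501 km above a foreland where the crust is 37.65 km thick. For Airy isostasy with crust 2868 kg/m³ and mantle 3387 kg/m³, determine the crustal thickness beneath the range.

Root depth r = h ρ_c / (ρ_m − ρ_c) = 3.501 km × 2868 / 519 = 19.35 km.
Total thickness = T + h + r = 37.65 km + 3.501 km + 19.35 km = 60.5 km.

60.5 km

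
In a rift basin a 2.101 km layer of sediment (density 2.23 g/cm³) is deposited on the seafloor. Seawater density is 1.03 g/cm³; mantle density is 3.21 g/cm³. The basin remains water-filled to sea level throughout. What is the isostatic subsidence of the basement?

Submarine loading: the sediment displaces seawater, and the subsidence is in turn flooded, so s (ρ_m − ρ_w) = t (ρ_sed − ρ_w).
s = 2.101 km × (2.23 − 1.03) / (3.21 − 1.03) = 1.16 km.

1.16 km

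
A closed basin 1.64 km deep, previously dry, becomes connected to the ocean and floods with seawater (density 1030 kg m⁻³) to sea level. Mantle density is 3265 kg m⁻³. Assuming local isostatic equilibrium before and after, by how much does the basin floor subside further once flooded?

After flooding the water column is d + s deep. Its weight must equal the weight of mantle displaced by the extra subsidence s: (d + s) ρ_w = s ρ_m.
s = d ρ_w / (ρ_m − ρ_w) = 1.64 km × 1030/(3265 − 1030) = 0.756 km.

0.756 km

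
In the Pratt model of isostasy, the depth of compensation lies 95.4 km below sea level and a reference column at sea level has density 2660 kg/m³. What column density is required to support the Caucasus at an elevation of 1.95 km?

Pratt balance: ρ_ref D = ρ (D + h).
ρ = ρ_ref D/(D + h) = 2660 × 95.4 km/(95.4 km + 1.95 km) = 2610 kg/m³.

2610 kg/m³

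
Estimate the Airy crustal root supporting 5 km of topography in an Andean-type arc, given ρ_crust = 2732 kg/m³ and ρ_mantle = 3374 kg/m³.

Balancing pressure at the compensation depth: the weight of the topography is balanced by the buoyancy of the root, ρ_c h = (ρ_m − ρ_c) r.
r = h · ρ_c / (ρ_m − ρ_c) = 5 km × 2732 / (3374 − 2732) = 21.3 km.

21.3 km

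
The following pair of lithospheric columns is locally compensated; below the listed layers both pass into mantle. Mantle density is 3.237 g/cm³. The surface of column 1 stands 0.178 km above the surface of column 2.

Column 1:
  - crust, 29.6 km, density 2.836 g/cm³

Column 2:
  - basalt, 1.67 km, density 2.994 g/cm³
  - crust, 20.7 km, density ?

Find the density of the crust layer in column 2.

2.71 g/cm³

Take the compensation level at the base of the deeper column (depth z_c below the surface of column 1) and equate Σ ρ_i t_i down to z_c; mantle fills any gap and the z_c terms cancel.
Column 1: 29.6×2.836 + (z_c − 29.6)×3.237
Column 2: 0.178×0 + 1.67×2.994 + 20.7×ρ + (z_c − 0.178 − 22.37)×3.237
The z_c×3.237 term appears on both sides and cancels. Collect the known terms of each column as K = Σ(ρt)_known − 3.237 × (depth of known layers): K_1 = 83.9456 − 3.237×29.6 = −11.8696; K_2 = 4.99998 − 3.237×(0.178 + 22.37) = −67.987896.
Balance: K_1 = K_2 + 20.7×ρ, so ρ = (K_1 − K_2)/20.7 = 56.1183/20.7 = 2.71 g/cm³.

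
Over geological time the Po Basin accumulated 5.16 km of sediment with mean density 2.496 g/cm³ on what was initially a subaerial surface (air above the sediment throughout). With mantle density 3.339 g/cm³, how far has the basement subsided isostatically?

3.86 km

Subaerial load: s = t ρ_sed / ρ_m = 5.16 km × 2.496/3.339 = 3.86 km.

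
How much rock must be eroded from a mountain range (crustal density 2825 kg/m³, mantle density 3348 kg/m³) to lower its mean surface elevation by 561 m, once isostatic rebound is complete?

3590 m

Net drop Δ = e − u = e − e ρ_c/ρ_m = e (ρ_m − ρ_c)/ρ_m.
e = Δ ρ_m/(ρ_m − ρ_c) = 561 m × 3348/523 = 3590 m.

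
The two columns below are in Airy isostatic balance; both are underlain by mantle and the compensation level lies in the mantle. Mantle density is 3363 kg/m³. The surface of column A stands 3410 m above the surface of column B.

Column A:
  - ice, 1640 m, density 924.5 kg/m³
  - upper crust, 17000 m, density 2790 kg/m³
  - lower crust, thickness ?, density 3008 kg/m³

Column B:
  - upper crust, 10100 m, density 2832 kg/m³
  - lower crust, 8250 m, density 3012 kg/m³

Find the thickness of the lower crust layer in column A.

Take the compensation level at the base of the deeper column (depth z_c below the surface of column A) and equate Σ ρ_i t_i down to z_c; mantle fills any gap and the z_c terms cancel.
Column A: 1640×924.5 + 17000×2790 + x×3008 + (z_c − 18640 − x)×3363
Column B: 3410×0 + 10100×2832 + 8250×3012 + (z_c − 3410 − 18350)×3363
The z_c×3363 term appears on both sides and cancels. Collect the known terms of each column as K = Σ(ρt)_known − 3363 × (depth of known layers): K_A = 48946180 − 3363×18640 = −13740140; K_B = 53452200 − 3363×(3410 + 18350) = −19726680.
Balance: K_A − x×(3363 − 3008) = K_B, so x = (K_A − K_B)/(3363 − 3008) = 5986540/355 = 16900 m.

16900 m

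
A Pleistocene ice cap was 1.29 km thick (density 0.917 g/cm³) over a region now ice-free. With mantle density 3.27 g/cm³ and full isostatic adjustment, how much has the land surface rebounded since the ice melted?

0.362 km

Removing the load lets mantle flow back in; uplift u satisfies ρ_ice t = ρ_m u.
u = t ρ_ice/ρ_m = 1.29 km × 0.917/3.27 = 0.362 km.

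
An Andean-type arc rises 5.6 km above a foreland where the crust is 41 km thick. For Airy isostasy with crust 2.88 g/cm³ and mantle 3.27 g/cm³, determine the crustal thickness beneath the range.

88 km

Root depth r = h ρ_c / (ρ_m − ρ_c) = 5.6 km × 2.88 / 0.39 = 41.35 km.
Total thickness = T + h + r = 41 km + 5.6 km + 41.35 km = 88 km.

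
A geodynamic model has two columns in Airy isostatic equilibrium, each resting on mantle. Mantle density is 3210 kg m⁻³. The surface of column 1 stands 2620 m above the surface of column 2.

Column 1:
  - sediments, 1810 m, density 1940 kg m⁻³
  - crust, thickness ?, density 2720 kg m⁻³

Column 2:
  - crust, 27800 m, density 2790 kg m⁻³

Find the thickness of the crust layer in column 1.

36300 m

Take the compensation level at the base of the deeper column (depth z_c below the surface of column 1) and equate Σ ρ_i t_i down to z_c; mantle fills any gap and the z_c terms cancel.
Column 1: 1810×1940 + x×2720 + (z_c − 1810 − x)×3210
Column 2: 2620×0 + 27800×2790 + (z_c − 2620 − 27800)×3210
The z_c×3210 term appears on both sides and cancels. Collect the known terms of each column as K = Σ(ρt)_known − 3210 × (depth of known layers): K_1 = 3511400 − 3210×1810 = −2298700; K_2 = 77562000 − 3210×(2620 + 27800) = −20086200.
Balance: K_1 − x×(3210 − 2720) = K_2, so x = (K_1 − K_2)/(3210 − 2720) = 17787500/490 = 36300 m.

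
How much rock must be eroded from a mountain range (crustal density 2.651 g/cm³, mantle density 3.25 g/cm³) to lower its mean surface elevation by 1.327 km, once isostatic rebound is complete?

Net drop Δ = e − u = e − e ρ_c/ρ_m = e (ρ_m − ρ_c)/ρ_m.
e = Δ ρ_m/(ρ_m − ρ_c) = 1.327 km × 3.25/0.599 = 7.2 km.

7.2 km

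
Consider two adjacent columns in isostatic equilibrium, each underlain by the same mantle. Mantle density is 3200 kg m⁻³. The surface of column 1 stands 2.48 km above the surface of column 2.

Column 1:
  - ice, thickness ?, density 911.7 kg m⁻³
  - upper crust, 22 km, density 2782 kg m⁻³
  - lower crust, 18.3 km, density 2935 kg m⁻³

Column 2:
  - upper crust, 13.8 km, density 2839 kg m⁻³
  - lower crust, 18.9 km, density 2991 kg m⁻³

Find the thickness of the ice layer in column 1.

1.23 km

Take the compensation level at the base of the deeper column (depth z_c below the surface of column 1) and equate Σ ρ_i t_i down to z_c; mantle fills any gap and the z_c terms cancel.
Column 1: x×911.7 + 22×2782 + 18.3×2935 + (z_c − 40.3 − x)×3200
Column 2: 2.48×0 + 13.8×2839 + 18.9×2991 + (z_c − 2.48 − 32.7)×3200
The z_c×3200 term appears on both sides and cancels. Collect the known terms of each column as K = Σ(ρt)_known − 3200 × (depth of known layers): K_1 = 114914.5 − 3200×40.3 = −14045.5; K_2 = 95708.1 − 3200×(2.48 + 32.7) = −16867.9.
Balance: K_1 − x×(3200 − 911.7) = K_2, so x = (K_1 − K_2)/(3200 − 911.7) = 2822.4/2288.3 = 1.23 km.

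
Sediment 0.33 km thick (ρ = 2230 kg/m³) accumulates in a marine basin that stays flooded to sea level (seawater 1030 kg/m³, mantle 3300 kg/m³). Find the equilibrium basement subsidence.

0.174 km

Submarine loading: the sediment displaces seawater, and the subsidence is in turn flooded, so s (ρ_m − ρ_w) = t (ρ_sed − ρ_w).
s = 0.33 km × (2230 − 1030) / (3300 − 1030) = 0.174 km.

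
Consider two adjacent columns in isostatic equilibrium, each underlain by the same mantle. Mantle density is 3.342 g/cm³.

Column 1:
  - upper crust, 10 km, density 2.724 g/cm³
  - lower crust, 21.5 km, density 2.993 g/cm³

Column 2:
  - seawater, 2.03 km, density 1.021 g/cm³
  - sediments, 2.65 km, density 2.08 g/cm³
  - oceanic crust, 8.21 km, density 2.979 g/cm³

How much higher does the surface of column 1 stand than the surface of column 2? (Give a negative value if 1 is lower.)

0.792 km

For any compensation level in the mantle, the mantle terms cancel and isostasy reduces to e = (Σt_1 − Σt_2) − (Σ(ρt)_1 − Σ(ρt)_2) / ρ_m.
Σt_1 = 31.5 km; Σt_2 = 12.89 km; Σ(ρt)_1 = 91.5895; Σ(ρt)_2 = 32.04222 (in km·g/cm³).
e = (31.5 − 12.89) − (91.5895 − 32.04222) / 3.342 = 0.792 km.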